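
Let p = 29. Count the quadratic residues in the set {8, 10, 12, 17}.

(8/29) = -1 → non-residue.
(10/29) = -1 → non-residue.
(12/29) = -1 → non-residue.
(17/29) = -1 → non-residue.
Total quadratic residues among the 4: 0.

0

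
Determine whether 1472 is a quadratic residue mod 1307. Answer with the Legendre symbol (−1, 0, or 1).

1

First reduce: 1472 ≡ 165 (mod 1307).
Reciprocity: 165 ≡ 1 and 1307 ≡ 3 (mod 4), so (165/1307) = +(1307/165).
Reduce top mod 165: now compute (152/165).
Pull out 2^3: since 165 ≡ 5 (mod 8), (2/165) = -1, so (2/165)^3 = -1.
Reciprocity: 19 ≡ 3 and 165 ≡ 1 (mod 4), so (19/165) = +(165/19).
Reduce top mod 19: now compute (13/19).
Reciprocity: 13 ≡ 1 and 19 ≡ 3 (mod 4), so (13/19) = +(19/13).
Reduce top mod 13: now compute (6/13).
Pull out 2: since 13 ≡ 5 (mod 8), (2/13) = -1.
Reciprocity: 3 ≡ 3 and 13 ≡ 1 (mod 4), so (3/13) = +(13/3).
Reduce top mod 3: now compute (1/3).
Reached (1/3) = 1. Collecting the sign flips along the way, the symbol is +1.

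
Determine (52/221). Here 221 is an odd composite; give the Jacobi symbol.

Pull out 2^2: since 221 ≡ 5 (mod 8), (2/221) = -1, so (2/221)^2 = +1.
Reciprocity: 13 ≡ 1 and 221 ≡ 1 (mod 4), so (13/221) = +(221/13).
Reduce top mod 13: now compute (0/13).
Top reduces to 0: gcd > 1, so the symbol is 0.

0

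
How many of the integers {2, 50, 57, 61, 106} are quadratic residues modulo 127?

(2/127) = +1 → QR.
(50/127) = +1 → QR.
(57/127) = -1 → non-residue.
(61/127) = +1 → QR.
(106/127) = -1 → non-residue.
Total quadratic residues among the 5: 3.

3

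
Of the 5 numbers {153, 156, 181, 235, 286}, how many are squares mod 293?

(153/293) = +1 → QR.
(156/293) = +1 → QR.
(181/293) = -1 → non-residue.
(235/293) = +1 → QR.
(286/293) = -1 → non-residue.
Total quadratic residues among the 5: 3.

3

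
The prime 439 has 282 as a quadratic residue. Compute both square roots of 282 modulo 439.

54, 385

Since 439 ≡ 3 (mod 4), a square root of 282 is 282^((439+1)/4) = 282^110 mod 439.
Repeated squaring: 282^2≡65, 282^4≡274, 282^8≡7, 282^16≡49, 282^32≡206, 282^64≡292 (mod 439).
282^110 = 282^(64+32+8+4+2) ≡ 385 (mod 439).
Check: 385² = 148225 ≡ 282 (mod 439). The two roots are 54 and 385.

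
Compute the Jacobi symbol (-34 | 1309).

0

First reduce: -34 ≡ 1275 (mod 1309).
Reciprocity: 1275 ≡ 3 and 1309 ≡ 1 (mod 4), so (1275/1309) = +(1309/1275).
Reduce top mod 1275: now compute (34/1275).
Pull out 2: since 1275 ≡ 3 (mod 8), (2/1275) = -1.
Reciprocity: 17 ≡ 1 and 1275 ≡ 3 (mod 4), so (17/1275) = +(1275/17).
Reduce top mod 17: now compute (0/17).
Top reduces to 0: gcd > 1, so the symbol is 0.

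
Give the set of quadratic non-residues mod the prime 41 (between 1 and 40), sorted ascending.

3, 6, 7, 11, 12, 13, 14, 15, 17, 19, 22, 24, 26, 27, 28, 29, 30, 34, 35, 38

Square k = 1,…,20 (k and 41−k give the same square):
1²=1, 2²=4, 3²=9, 4²=16, 5²=25, 6²=36, 7²≡8, 8²≡23, 9²≡40, 10²≡18, 11²≡39, 12²≡21, 13²≡5, 14²≡32, 15²≡20, 16²≡10, 17²≡2, 18²≡37, 19²≡33, 20²≡31 (mod 41).
The residues are {1, 2, 4, 5, 8, 9, 10, 16, 18, 20, 21, 23, 25, 31, 32, 33, 36, 37, 39, 40}; the non-residues are the remaining 20 nonzero classes.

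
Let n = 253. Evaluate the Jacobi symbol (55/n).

0

Reciprocity: 55 ≡ 3 and 253 ≡ 1 (mod 4), so (55/253) = +(253/55).
Reduce top mod 55: now compute (33/55).
Reciprocity: 33 ≡ 1 and 55 ≡ 3 (mod 4), so (33/55) = +(55/33).
Reduce top mod 33: now compute (22/33).
Pull out 2: since 33 ≡ 1 (mod 8), (2/33) = +1.
Reciprocity: 11 ≡ 3 and 33 ≡ 1 (mod 4), so (11/33) = +(33/11).
Reduce top mod 11: now compute (0/11).
Top reduces to 0: gcd > 1, so the symbol is 0.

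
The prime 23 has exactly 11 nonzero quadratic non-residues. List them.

Square k = 1,…,11 (k and 23−k give the same square):
1²=1, 2²=4, 3²=9, 4²=16, 5²≡2, 6²≡13, 7²≡3, 8²≡18, 9²≡12, 10²≡8, 11²≡6 (mod 23).
The residues are {1, 2, 3, 4, 6, 8, 9, 12, 13, 16, 18}; the non-residues are the remaining 11 nonzero classes.

5, 7, 10, 11, 14, 15, 17, 19, 20, 21, 22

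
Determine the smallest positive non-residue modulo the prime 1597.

(2/1597) = −1, so 2 is the smallest positive non-residue mod 1597.

2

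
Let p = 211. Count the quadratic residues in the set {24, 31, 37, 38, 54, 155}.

3

(24/211) = +1 → QR.
(31/211) = -1 → non-residue.
(37/211) = +1 → QR.
(38/211) = -1 → non-residue.
(54/211) = +1 → QR.
(155/211) = -1 → non-residue.
Total quadratic residues among the 6: 3.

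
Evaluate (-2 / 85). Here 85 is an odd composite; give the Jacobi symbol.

-1

First reduce: -2 ≡ 83 (mod 85).
Reciprocity: 83 ≡ 3 and 85 ≡ 1 (mod 4), so (83/85) = +(85/83).
Reduce top mod 83: now compute (2/83).
Pull out 2: since 83 ≡ 3 (mod 8), (2/83) = -1.
Reached (1/83) = 1. Collecting the sign flips along the way, the symbol is -1.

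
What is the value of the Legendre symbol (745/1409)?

1

Reciprocity: 745 ≡ 1 and 1409 ≡ 1 (mod 4), so (745/1409) = +(1409/745).
Reduce top mod 745: now compute (664/745).
Pull out 2^3: since 745 ≡ 1 (mod 8), (2/745) = +1, so (2/745)^3 = +1.
Reciprocity: 83 ≡ 3 and 745 ≡ 1 (mod 4), so (83/745) = +(745/83).
Reduce top mod 83: now compute (81/83).
Reciprocity: 81 ≡ 1 and 83 ≡ 3 (mod 4), so (81/83) = +(83/81).
Reduce top mod 81: now compute (2/81).
Pull out 2: since 81 ≡ 1 (mod 8), (2/81) = +1.
Reached (1/81) = 1. Collecting the sign flips along the way, the symbol is +1.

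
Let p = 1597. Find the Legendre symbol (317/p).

-1

Reciprocity: 317 ≡ 1 and 1597 ≡ 1 (mod 4), so (317/1597) = +(1597/317).
Reduce top mod 317: now compute (12/317).
Pull out 2^2: since 317 ≡ 5 (mod 8), (2/317) = -1, so (2/317)^2 = +1.
Reciprocity: 3 ≡ 3 and 317 ≡ 1 (mod 4), so (3/317) = +(317/3).
Reduce top mod 3: now compute (2/3).
Pull out 2: since 3 ≡ 3 (mod 8), (2/3) = -1.
Reached (1/3) = 1. Collecting the sign flips along the way, the symbol is -1.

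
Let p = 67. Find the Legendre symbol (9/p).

1

Reciprocity: 9 ≡ 1 and 67 ≡ 3 (mod 4), so (9/67) = +(67/9).
Reduce top mod 9: now compute (4/9).
Pull out 2^2: since 9 ≡ 1 (mod 8), (2/9) = +1, so (2/9)^2 = +1.
Reached (1/9) = 1. Collecting the sign flips along the way, the symbol is +1.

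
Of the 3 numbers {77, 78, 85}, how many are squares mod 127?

0

(77/127) = -1 → non-residue.
(78/127) = -1 → non-residue.
(85/127) = -1 → non-residue.
Total quadratic residues among the 3: 0.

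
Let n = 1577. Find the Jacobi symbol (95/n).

Reciprocity: 95 ≡ 3 and 1577 ≡ 1 (mod 4), so (95/1577) = +(1577/95).
Reduce top mod 95: now compute (57/95).
Reciprocity: 57 ≡ 1 and 95 ≡ 3 (mod 4), so (57/95) = +(95/57).
Reduce top mod 57: now compute (38/57).
Pull out 2: since 57 ≡ 1 (mod 8), (2/57) = +1.
Reciprocity: 19 ≡ 3 and 57 ≡ 1 (mod 4), so (19/57) = +(57/19).
Reduce top mod 19: now compute (0/19).
Top reduces to 0: gcd > 1, so the symbol is 0.

0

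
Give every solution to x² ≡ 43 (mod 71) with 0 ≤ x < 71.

Since 71 ≡ 3 (mod 4), a square root of 43 is 43^((71+1)/4) = 43^18 mod 71.
Repeated squaring: 43^2≡3, 43^4≡9, 43^8≡10, 43^16≡29 (mod 71).
43^18 = 43^(16+2) ≡ 16 (mod 71).
Check: 16² = 256 ≡ 43 (mod 71). The two roots are 16 and 55.

16, 55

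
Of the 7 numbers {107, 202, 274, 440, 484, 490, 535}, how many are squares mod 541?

2

(107/541) = -1 → non-residue.
(202/541) = -1 → non-residue.
(274/541) = -1 → non-residue.
(440/541) = +1 → QR.
(484/541) = +1 → QR.
(490/541) = -1 → non-residue.
(535/541) = -1 → non-residue.
Total quadratic residues among the 7: 2.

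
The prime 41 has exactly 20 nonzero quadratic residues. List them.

1, 2, 4, 5, 8, 9, 10, 16, 18, 20, 21, 23, 25, 31, 32, 33, 36, 37, 39, 40

Square k = 1,…,20 (k and 41−k give the same square):
1²=1, 2²=4, 3²=9, 4²=16, 5²=25, 6²=36, 7²≡8, 8²≡23, 9²≡40, 10²≡18, 11²≡39, 12²≡21, 13²≡5, 14²≡32, 15²≡20, 16²≡10, 17²≡2, 18²≡37, 19²≡33, 20²≡31 (mod 41).
So the quadratic residues mod 41 are {1, 2, 4, 5, 8, 9, 10, 16, 18, 20, 21, 23, 25, 31, 32, 33, 36, 37, 39, 40}.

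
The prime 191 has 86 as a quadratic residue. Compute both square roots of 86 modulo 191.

Since 191 ≡ 3 (mod 4), a square root of 86 is 86^((191+1)/4) = 86^48 mod 191.
Repeated squaring: 86^2≡138, 86^4≡135, 86^8≡80, 86^16≡97, 86^32≡50 (mod 191).
86^48 = 86^(32+16) ≡ 75 (mod 191).
Check: 75² = 5625 ≡ 86 (mod 191). The two roots are 75 and 116.

75, 116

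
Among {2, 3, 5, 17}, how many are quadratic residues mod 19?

2

(2/19) = -1 → non-residue.
(3/19) = -1 → non-residue.
(5/19) = +1 → QR.
(17/19) = +1 → QR.
Total quadratic residues among the 4: 2.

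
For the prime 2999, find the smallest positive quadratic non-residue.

17

(2/2999) = +1, so 2 is a residue.
(3/2999) = +1, so 3 is a residue.
(4/2999) = +1, so 4 is a residue.
(5/2999) = +1, so 5 is a residue.
(6/2999) = +1, so 6 is a residue.
(7/2999) = +1, so 7 is a residue.
(8/2999) = +1, so 8 is a residue.
(9/2999) = +1, so 9 is a residue.
(10/2999) = +1, so 10 is a residue.
(11/2999) = +1, so 11 is a residue.
(12/2999) = +1, so 12 is a residue.
(13/2999) = +1, so 13 is a residue.
(14/2999) = +1, so 14 is a residue.
(15/2999) = +1, so 15 is a residue.
(16/2999) = +1, so 16 is a residue.
(17/2999) = −1, so 17 is the smallest positive non-residue mod 2999.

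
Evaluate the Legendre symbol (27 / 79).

-1

Euler's criterion: (27/79) ≡ 27^39 (mod 79).
27^2 ≡ 18 (mod 79)
27^4 ≡ 8 (mod 79)
27^8 ≡ 64 (mod 79)
27^16 ≡ 67 (mod 79)
27^32 ≡ 65 (mod 79)
27^39 = 27^(32+4+2+1) ≡ 78 (mod 79).
Result is 78 ≡ −1, so (27/79) = −1.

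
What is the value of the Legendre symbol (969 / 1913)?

1

Reciprocity: 969 ≡ 1 and 1913 ≡ 1 (mod 4), so (969/1913) = +(1913/969).
Reduce top mod 969: now compute (944/969).
Pull out 2^4: since 969 ≡ 1 (mod 8), (2/969) = +1, so (2/969)^4 = +1.
Reciprocity: 59 ≡ 3 and 969 ≡ 1 (mod 4), so (59/969) = +(969/59).
Reduce top mod 59: now compute (25/59).
Reciprocity: 25 ≡ 1 and 59 ≡ 3 (mod 4), so (25/59) = +(59/25).
Reduce top mod 25: now compute (9/25).
Reciprocity: 9 ≡ 1 and 25 ≡ 1 (mod 4), so (9/25) = +(25/9).
Reduce top mod 9: now compute (7/9).
Reciprocity: 7 ≡ 3 and 9 ≡ 1 (mod 4), so (7/9) = +(9/7).
Reduce top mod 7: now compute (2/7).
Pull out 2: since 7 ≡ 7 (mod 8), (2/7) = +1.
Reached (1/7) = 1. Collecting the sign flips along the way, the symbol is +1.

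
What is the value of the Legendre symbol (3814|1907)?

First reduce: 3814 ≡ 0 (mod 1907).
Top reduces to 0: gcd > 1, so the symbol is 0.

0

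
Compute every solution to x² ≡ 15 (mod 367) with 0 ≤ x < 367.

Since 367 ≡ 3 (mod 4), a square root of 15 is 15^((367+1)/4) = 15^92 mod 367.
Repeated squaring: 15^2≡225, 15^4≡346, 15^8≡74, 15^16≡338, 15^32≡107, 15^64≡72 (mod 367).
15^92 = 15^(64+16+8+4) ≡ 105 (mod 367).
Check: 105² = 11025 ≡ 15 (mod 367). The two roots are 105 and 262.

105, 262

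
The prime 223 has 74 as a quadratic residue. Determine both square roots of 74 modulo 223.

48, 175

Since 223 ≡ 3 (mod 4), a square root of 74 is 74^((223+1)/4) = 74^56 mod 223.
Repeated squaring: 74^2≡124, 74^4≡212, 74^8≡121, 74^16≡146, 74^32≡131 (mod 223).
74^56 = 74^(32+16+8) ≡ 175 (mod 223).
Check: 175² = 30625 ≡ 74 (mod 223). The two roots are 48 and 175.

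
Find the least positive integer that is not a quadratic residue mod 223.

(2/223) = +1, so 2 is a residue.
(3/223) = −1, so 3 is the smallest positive non-residue mod 223.

3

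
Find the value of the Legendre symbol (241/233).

1

First reduce: 241 ≡ 8 (mod 233).
Pull out 2^3: since 233 ≡ 1 (mod 8), (2/233) = +1, so (2/233)^3 = +1.
Reached (1/233) = 1. Collecting the sign flips along the way, the symbol is +1.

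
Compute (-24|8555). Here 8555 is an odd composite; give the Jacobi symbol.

First reduce: -24 ≡ 8531 (mod 8555).
Reciprocity: 8531 ≡ 3 and 8555 ≡ 3 (mod 4), so (8531/8555) = −(8555/8531).
Reduce top mod 8531: now compute (24/8531).
Pull out 2^3: since 8531 ≡ 3 (mod 8), (2/8531) = -1, so (2/8531)^3 = -1.
Reciprocity: 3 ≡ 3 and 8531 ≡ 3 (mod 4), so (3/8531) = −(8531/3).
Reduce top mod 3: now compute (2/3).
Pull out 2: since 3 ≡ 3 (mod 8), (2/3) = -1.
Reached (1/3) = 1. Collecting the sign flips along the way, the symbol is +1.

1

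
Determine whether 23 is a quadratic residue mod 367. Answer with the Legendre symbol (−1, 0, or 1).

Reciprocity: 23 ≡ 3 and 367 ≡ 3 (mod 4), so (23/367) = −(367/23).
Reduce top mod 23: now compute (22/23).
Pull out 2: since 23 ≡ 7 (mod 8), (2/23) = +1.
Reciprocity: 11 ≡ 3 and 23 ≡ 3 (mod 4), so (11/23) = −(23/11).
Reduce top mod 11: now compute (1/11).
Reached (1/11) = 1. Collecting the sign flips along the way, the symbol is +1.

1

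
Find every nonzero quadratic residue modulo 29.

Square k = 1,…,14 (k and 29−k give the same square):
1²=1, 2²=4, 3²=9, 4²=16, 5²=25, 6²≡7, 7²≡20, 8²≡6, 9²≡23, 10²≡13, 11²≡5, 12²≡28, 13²≡24, 14²≡22 (mod 29).
So the quadratic residues mod 29 are {1, 4, 5, 6, 7, 9, 13, 16, 20, 22, 23, 24, 25, 28}.

1 4 5 6 7 9 13 16 20 22 23 24 25 28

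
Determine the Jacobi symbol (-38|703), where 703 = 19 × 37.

First reduce: -38 ≡ 665 (mod 703).
Reciprocity: 665 ≡ 1 and 703 ≡ 3 (mod 4), so (665/703) = +(703/665).
Reduce top mod 665: now compute (38/665).
Pull out 2: since 665 ≡ 1 (mod 8), (2/665) = +1.
Reciprocity: 19 ≡ 3 and 665 ≡ 1 (mod 4), so (19/665) = +(665/19).
Reduce top mod 19: now compute (0/19).
Top reduces to 0: gcd > 1, so the symbol is 0.

0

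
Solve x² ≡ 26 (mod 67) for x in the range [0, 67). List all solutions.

Since 67 ≡ 3 (mod 4), a square root of 26 is 26^((67+1)/4) = 26^17 mod 67.
Repeated squaring: 26^2≡6, 26^4≡36, 26^8≡23, 26^16≡60 (mod 67).
26^17 = 26^(16+1) ≡ 19 (mod 67).
Check: 19² = 361 ≡ 26 (mod 67). The two roots are 19 and 48.

19, 48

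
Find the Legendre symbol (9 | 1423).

Reciprocity: 9 ≡ 1 and 1423 ≡ 3 (mod 4), so (9/1423) = +(1423/9).
Reduce top mod 9: now compute (1/9).
Reached (1/9) = 1. Collecting the sign flips along the way, the symbol is +1.

1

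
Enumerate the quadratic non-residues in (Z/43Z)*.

2, 3, 5, 7, 8, 12, 18, 19, 20, 22, 26, 27, 28, 29, 30, 32, 33, 34, 37, 39, 42

Square k = 1,…,21 (k and 43−k give the same square):
1²=1, 2²=4, 3²=9, 4²=16, 5²=25, 6²=36, 7²≡6, 8²≡21, 9²≡38, 10²≡14, 11²≡35, 12²≡15, 13²≡40, 14²≡24, 15²≡10, 16²≡41, 17²≡31, 18²≡23, 19²≡17, 20²≡13, 21²≡11 (mod 43).
The residues are {1, 4, 6, 9, 10, 11, 13, 14, 15, 16, 17, 21, 23, 24, 25, 31, 35, 36, 38, 40, 41}; the non-residues are the remaining 21 nonzero classes.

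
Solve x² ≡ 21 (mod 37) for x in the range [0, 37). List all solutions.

13, 24

37 ≡ 1 (mod 4), so we find a root by search.
Trying successive values, 13² = 169 ≡ 21 (mod 37). The other root is 37 − 13 = 24.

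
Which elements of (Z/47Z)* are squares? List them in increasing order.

1, 2, 3, 4, 6, 7, 8, 9, 12, 14, 16, 17, 18, 21, 24, 25, 27, 28, 32, 34, 36, 37, 42

Square k = 1,…,23 (k and 47−k give the same square):
1²=1, 2²=4, 3²=9, 4²=16, 5²=25, 6²=36, 7²≡2, 8²≡17, 9²≡34, 10²≡6, 11²≡27, 12²≡3, 13²≡28, 14²≡8, 15²≡37, 16²≡21, 17²≡7, 18²≡42, 19²≡32, 20²≡24, 21²≡18, 22²≡14, 23²≡12 (mod 47).
So the quadratic residues mod 47 are {1, 2, 3, 4, 6, 7, 8, 9, 12, 14, 16, 17, 18, 21, 24, 25, 27, 28, 32, 34, 36, 37, 42}.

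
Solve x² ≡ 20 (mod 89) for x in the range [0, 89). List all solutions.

89 ≡ 1 (mod 4), so we find a root by search.
Trying successive values, 38² = 1444 ≡ 20 (mod 89). The other root is 89 − 38 = 51.

38, 51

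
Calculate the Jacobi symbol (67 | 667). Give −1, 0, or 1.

-1

Reciprocity: 67 ≡ 3 and 667 ≡ 3 (mod 4), so (67/667) = −(667/67).
Reduce top mod 67: now compute (64/67).
Pull out 2^6: since 67 ≡ 3 (mod 8), (2/67) = -1, so (2/67)^6 = +1.
Reached (1/67) = 1. Collecting the sign flips along the way, the symbol is -1.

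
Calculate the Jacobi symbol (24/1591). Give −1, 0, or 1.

-1

Pull out 2^3: since 1591 ≡ 7 (mod 8), (2/1591) = +1, so (2/1591)^3 = +1.
Reciprocity: 3 ≡ 3 and 1591 ≡ 3 (mod 4), so (3/1591) = −(1591/3).
Reduce top mod 3: now compute (1/3).
Reached (1/3) = 1. Collecting the sign flips along the way, the symbol is -1.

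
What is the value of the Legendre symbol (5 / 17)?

-1

Euler's criterion: (5/17) ≡ 5^8 (mod 17).
5^2 ≡ 8 (mod 17)
5^4 ≡ 13 (mod 17)
5^8 ≡ 16 (mod 17)
5^8 = 5^(8) ≡ 16 (mod 17).
Result is 16 ≡ −1, so (5/17) = −1.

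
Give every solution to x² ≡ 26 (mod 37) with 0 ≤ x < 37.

10, 27

37 ≡ 1 (mod 4), so we find a root by search.
Trying successive values, 10² = 100 ≡ 26 (mod 37). The other root is 37 − 10 = 27.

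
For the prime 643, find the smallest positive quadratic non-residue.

(2/643) = −1, so 2 is the smallest positive non-residue mod 643.

2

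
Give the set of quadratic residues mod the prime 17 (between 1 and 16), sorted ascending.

Square k = 1,…,8 (k and 17−k give the same square):
1²=1, 2²=4, 3²=9, 4²=16, 5²≡8, 6²≡2, 7²≡15, 8²≡13 (mod 17).
So the quadratic residues mod 17 are {1, 2, 4, 8, 9, 13, 15, 16}.

1,2,4,8,9,13,15,16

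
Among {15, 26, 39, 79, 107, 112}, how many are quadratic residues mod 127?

4

(15/127) = +1 → QR.
(26/127) = +1 → QR.
(39/127) = -1 → non-residue.
(79/127) = +1 → QR.
(107/127) = +1 → QR.
(112/127) = -1 → non-residue.
Total quadratic residues among the 6: 4.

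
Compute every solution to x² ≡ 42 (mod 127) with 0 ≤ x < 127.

13, 114

Since 127 ≡ 3 (mod 4), a square root of 42 is 42^((127+1)/4) = 42^32 mod 127.
Repeated squaring: 42^2≡113, 42^4≡69, 42^8≡62, 42^16≡34, 42^32≡13 (mod 127).
42^32 = 42^(32) ≡ 13 (mod 127).
Check: 13² = 169 ≡ 42 (mod 127). The two roots are 13 and 114.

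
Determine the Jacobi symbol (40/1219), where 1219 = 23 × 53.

Pull out 2^3: since 1219 ≡ 3 (mod 8), (2/1219) = -1, so (2/1219)^3 = -1.
Reciprocity: 5 ≡ 1 and 1219 ≡ 3 (mod 4), so (5/1219) = +(1219/5).
Reduce top mod 5: now compute (4/5).
Pull out 2^2: since 5 ≡ 5 (mod 8), (2/5) = -1, so (2/5)^2 = +1.
Reached (1/5) = 1. Collecting the sign flips along the way, the symbol is -1.

-1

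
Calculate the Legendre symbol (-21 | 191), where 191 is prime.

1

First reduce: -21 ≡ 170 (mod 191).
Pull out 2: since 191 ≡ 7 (mod 8), (2/191) = +1.
Reciprocity: 85 ≡ 1 and 191 ≡ 3 (mod 4), so (85/191) = +(191/85).
Reduce top mod 85: now compute (21/85).
Reciprocity: 21 ≡ 1 and 85 ≡ 1 (mod 4), so (21/85) = +(85/21).
Reduce top mod 21: now compute (1/21).
Reached (1/21) = 1. Collecting the sign flips along the way, the symbol is +1.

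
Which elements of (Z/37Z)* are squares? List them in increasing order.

Square k = 1,…,18 (k and 37−k give the same square):
1²=1, 2²=4, 3²=9, 4²=16, 5²=25, 6²=36, 7²≡12, 8²≡27, 9²≡7, 10²≡26, 11²≡10, 12²≡33, 13²≡21, 14²≡11, 15²≡3, 16²≡34, 17²≡30, 18²≡28 (mod 37).
So the quadratic residues mod 37 are {1, 3, 4, 7, 9, 10, 11, 12, 16, 21, 25, 26, 27, 28, 30, 33, 34, 36}.

1 3 4 7 9 10 11 12 16 21 25 26 27 28 30 33 34 36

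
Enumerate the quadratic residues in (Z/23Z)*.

1,2,3,4,6,8,9,12,13,16,18

Square k = 1,…,11 (k and 23−k give the same square):
1²=1, 2²=4, 3²=9, 4²=16, 5²≡2, 6²≡13, 7²≡3, 8²≡18, 9²≡12, 10²≡8, 11²≡6 (mod 23).
So the quadratic residues mod 23 are {1, 2, 3, 4, 6, 8, 9, 12, 13, 16, 18}.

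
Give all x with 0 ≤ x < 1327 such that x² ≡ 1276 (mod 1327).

182, 1145

Since 1327 ≡ 3 (mod 4), a square root of 1276 is 1276^((1327+1)/4) = 1276^332 mod 1327.
Repeated squaring: 1276^2≡1274, 1276^4≡155, 1276^8≡139, 1276^16≡743, 1276^32≡17, 1276^64≡289, 1276^128≡1247, 1276^256≡1092 (mod 1327).
1276^332 = 1276^(256+64+8+4) ≡ 1145 (mod 1327).
Check: 1145² = 1311025 ≡ 1276 (mod 1327). The two roots are 182 and 1145.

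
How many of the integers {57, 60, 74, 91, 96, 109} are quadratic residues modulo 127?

2

(57/127) = -1 → non-residue.
(60/127) = +1 → QR.
(74/127) = +1 → QR.
(91/127) = -1 → non-residue.
(96/127) = -1 → non-residue.
(109/127) = -1 → non-residue.
Total quadratic residues among the 6: 2.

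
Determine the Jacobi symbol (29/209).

Reciprocity: 29 ≡ 1 and 209 ≡ 1 (mod 4), so (29/209) = +(209/29).
Reduce top mod 29: now compute (6/29).
Pull out 2: since 29 ≡ 5 (mod 8), (2/29) = -1.
Reciprocity: 3 ≡ 3 and 29 ≡ 1 (mod 4), so (3/29) = +(29/3).
Reduce top mod 3: now compute (2/3).
Pull out 2: since 3 ≡ 3 (mod 8), (2/3) = -1.
Reached (1/3) = 1. Collecting the sign flips along the way, the symbol is +1.

1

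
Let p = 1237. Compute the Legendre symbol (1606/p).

-1

First reduce: 1606 ≡ 369 (mod 1237).
Reciprocity: 369 ≡ 1 and 1237 ≡ 1 (mod 4), so (369/1237) = +(1237/369).
Reduce top mod 369: now compute (130/369).
Pull out 2: since 369 ≡ 1 (mod 8), (2/369) = +1.
Reciprocity: 65 ≡ 1 and 369 ≡ 1 (mod 4), so (65/369) = +(369/65).
Reduce top mod 65: now compute (44/65).
Pull out 2^2: since 65 ≡ 1 (mod 8), (2/65) = +1, so (2/65)^2 = +1.
Reciprocity: 11 ≡ 3 and 65 ≡ 1 (mod 4), so (11/65) = +(65/11).
Reduce top mod 11: now compute (10/11).
Pull out 2: since 11 ≡ 3 (mod 8), (2/11) = -1.
Reciprocity: 5 ≡ 1 and 11 ≡ 3 (mod 4), so (5/11) = +(11/5).
Reduce top mod 5: now compute (1/5).
Reached (1/5) = 1. Collecting the sign flips along the way, the symbol is -1.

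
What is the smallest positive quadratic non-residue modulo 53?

2

(2/53) = −1, so 2 is the smallest positive non-residue mod 53.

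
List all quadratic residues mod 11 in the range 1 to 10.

Square k = 1,…,5 (k and 11−k give the same square):
1²=1, 2²=4, 3²=9, 4²≡5, 5²≡3 (mod 11).
So the quadratic residues mod 11 are {1, 3, 4, 5, 9}.

1, 3, 4, 5, 9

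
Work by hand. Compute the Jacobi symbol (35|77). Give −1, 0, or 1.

Reciprocity: 35 ≡ 3 and 77 ≡ 1 (mod 4), so (35/77) = +(77/35).
Reduce top mod 35: now compute (7/35).
Reciprocity: 7 ≡ 3 and 35 ≡ 3 (mod 4), so (7/35) = −(35/7).
Reduce top mod 7: now compute (0/7).
Top reduces to 0: gcd > 1, so the symbol is 0.

0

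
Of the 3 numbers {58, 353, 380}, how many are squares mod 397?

(58/397) = -1 → non-residue.
(353/397) = +1 → QR.
(380/397) = -1 → non-residue.
Total quadratic residues among the 3: 1.

1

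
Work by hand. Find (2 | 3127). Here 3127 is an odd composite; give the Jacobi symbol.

1

Pull out 2: since 3127 ≡ 7 (mod 8), (2/3127) = +1.
Reached (1/3127) = 1. Collecting the sign flips along the way, the symbol is +1.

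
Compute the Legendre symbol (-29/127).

First reduce: -29 ≡ 98 (mod 127).
Pull out 2: since 127 ≡ 7 (mod 8), (2/127) = +1.
Reciprocity: 49 ≡ 1 and 127 ≡ 3 (mod 4), so (49/127) = +(127/49).
Reduce top mod 49: now compute (29/49).
Reciprocity: 29 ≡ 1 and 49 ≡ 1 (mod 4), so (29/49) = +(49/29).
Reduce top mod 29: now compute (20/29).
Pull out 2^2: since 29 ≡ 5 (mod 8), (2/29) = -1, so (2/29)^2 = +1.
Reciprocity: 5 ≡ 1 and 29 ≡ 1 (mod 4), so (5/29) = +(29/5).
Reduce top mod 5: now compute (4/5).
Pull out 2^2: since 5 ≡ 5 (mod 8), (2/5) = -1, so (2/5)^2 = +1.
Reached (1/5) = 1. Collecting the sign flips along the way, the symbol is +1.

1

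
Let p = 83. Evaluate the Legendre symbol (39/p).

Euler's criterion: (39/83) ≡ 39^41 (mod 83).
39^2 ≡ 27 (mod 83)
39^4 ≡ 65 (mod 83)
39^8 ≡ 75 (mod 83)
39^16 ≡ 64 (mod 83)
39^32 ≡ 29 (mod 83)
39^41 = 39^(32+8+1) ≡ 82 (mod 83).
Result is 82 ≡ −1, so (39/83) = −1.

-1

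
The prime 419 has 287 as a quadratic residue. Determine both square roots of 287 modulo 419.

Since 419 ≡ 3 (mod 4), a square root of 287 is 287^((419+1)/4) = 287^105 mod 419.
Repeated squaring: 287^2≡245, 287^4≡108, 287^8≡351, 287^16≡15, 287^32≡225, 287^64≡345 (mod 419).
287^105 = 287^(64+32+8+1) ≡ 196 (mod 419).
Check: 196² = 38416 ≡ 287 (mod 419). The two roots are 196 and 223.

196, 223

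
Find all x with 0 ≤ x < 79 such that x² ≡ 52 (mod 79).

Since 79 ≡ 3 (mod 4), a square root of 52 is 52^((79+1)/4) = 52^20 mod 79.
Repeated squaring: 52^2≡18, 52^4≡8, 52^8≡64, 52^16≡67 (mod 79).
52^20 = 52^(16+4) ≡ 62 (mod 79).
Check: 62² = 3844 ≡ 52 (mod 79). The two roots are 17 and 62.

17, 62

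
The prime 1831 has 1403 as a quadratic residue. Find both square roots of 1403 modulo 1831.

815, 1016

Since 1831 ≡ 3 (mod 4), a square root of 1403 is 1403^((1831+1)/4) = 1403^458 mod 1831.
Repeated squaring: 1403^2≡84, 1403^4≡1563, 1403^8≡415, 1403^16≡111, 1403^32≡1335, 1403^64≡662, 1403^128≡635, 1403^256≡405 (mod 1831).
1403^458 = 1403^(256+128+64+8+2) ≡ 1016 (mod 1831).
Check: 1016² = 1032256 ≡ 1403 (mod 1831). The two roots are 815 and 1016.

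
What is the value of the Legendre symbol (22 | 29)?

Pull out 2: since 29 ≡ 5 (mod 8), (2/29) = -1.
Reciprocity: 11 ≡ 3 and 29 ≡ 1 (mod 4), so (11/29) = +(29/11).
Reduce top mod 11: now compute (7/11).
Reciprocity: 7 ≡ 3 and 11 ≡ 3 (mod 4), so (7/11) = −(11/7).
Reduce top mod 7: now compute (4/7).
Pull out 2^2: since 7 ≡ 7 (mod 8), (2/7) = +1, so (2/7)^2 = +1.
Reached (1/7) = 1. Collecting the sign flips along the way, the symbol is +1.

1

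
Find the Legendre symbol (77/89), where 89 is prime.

Euler's criterion: (77/89) ≡ 77^44 (mod 89).
77^2 ≡ 55 (mod 89)
77^4 ≡ 88 (mod 89)
77^8 ≡ 1 (mod 89)
77^16 ≡ 1 (mod 89)
77^32 ≡ 1 (mod 89)
77^44 = 77^(32+8+4) ≡ 88 (mod 89).
Result is 88 ≡ −1, so (77/89) = −1.

-1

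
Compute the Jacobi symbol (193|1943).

-1

Reciprocity: 193 ≡ 1 and 1943 ≡ 3 (mod 4), so (193/1943) = +(1943/193).
Reduce top mod 193: now compute (13/193).
Reciprocity: 13 ≡ 1 and 193 ≡ 1 (mod 4), so (13/193) = +(193/13).
Reduce top mod 13: now compute (11/13).
Reciprocity: 11 ≡ 3 and 13 ≡ 1 (mod 4), so (11/13) = +(13/11).
Reduce top mod 11: now compute (2/11).
Pull out 2: since 11 ≡ 3 (mod 8), (2/11) = -1.
Reached (1/11) = 1. Collecting the sign flips along the way, the symbol is -1.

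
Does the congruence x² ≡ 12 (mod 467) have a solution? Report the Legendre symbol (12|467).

Pull out 2^2: since 467 ≡ 3 (mod 8), (2/467) = -1, so (2/467)^2 = +1.
Reciprocity: 3 ≡ 3 and 467 ≡ 3 (mod 4), so (3/467) = −(467/3).
Reduce top mod 3: now compute (2/3).
Pull out 2: since 3 ≡ 3 (mod 8), (2/3) = -1.
Reached (1/3) = 1. Collecting the sign flips along the way, the symbol is +1.

1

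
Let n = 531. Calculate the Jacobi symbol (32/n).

Pull out 2^5: since 531 ≡ 3 (mod 8), (2/531) = -1, so (2/531)^5 = -1.
Reached (1/531) = 1. Collecting the sign flips along the way, the symbol is -1.

-1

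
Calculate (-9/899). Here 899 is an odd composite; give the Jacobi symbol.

First reduce: -9 ≡ 890 (mod 899).
Pull out 2: since 899 ≡ 3 (mod 8), (2/899) = -1.
Reciprocity: 445 ≡ 1 and 899 ≡ 3 (mod 4), so (445/899) = +(899/445).
Reduce top mod 445: now compute (9/445).
Reciprocity: 9 ≡ 1 and 445 ≡ 1 (mod 4), so (9/445) = +(445/9).
Reduce top mod 9: now compute (4/9).
Pull out 2^2: since 9 ≡ 1 (mod 8), (2/9) = +1, so (2/9)^2 = +1.
Reached (1/9) = 1. Collecting the sign flips along the way, the symbol is -1.

-1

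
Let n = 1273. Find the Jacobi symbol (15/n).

-1

Reciprocity: 15 ≡ 3 and 1273 ≡ 1 (mod 4), so (15/1273) = +(1273/15).
Reduce top mod 15: now compute (13/15).
Reciprocity: 13 ≡ 1 and 15 ≡ 3 (mod 4), so (13/15) = +(15/13).
Reduce top mod 13: now compute (2/13).
Pull out 2: since 13 ≡ 5 (mod 8), (2/13) = -1.
Reached (1/13) = 1. Collecting the sign flips along the way, the symbol is -1.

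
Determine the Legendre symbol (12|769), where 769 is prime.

Pull out 2^2: since 769 ≡ 1 (mod 8), (2/769) = +1, so (2/769)^2 = +1.
Reciprocity: 3 ≡ 3 and 769 ≡ 1 (mod 4), so (3/769) = +(769/3).
Reduce top mod 3: now compute (1/3).
Reached (1/3) = 1. Collecting the sign flips along the way, the symbol is +1.

1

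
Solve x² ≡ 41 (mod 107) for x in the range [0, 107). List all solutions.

Since 107 ≡ 3 (mod 4), a square root of 41 is 41^((107+1)/4) = 41^27 mod 107.
Repeated squaring: 41^2≡76, 41^4≡105, 41^8≡4, 41^16≡16 (mod 107).
41^27 = 41^(16+8+2+1) ≡ 83 (mod 107).
Check: 83² = 6889 ≡ 41 (mod 107). The two roots are 24 and 83.

24, 83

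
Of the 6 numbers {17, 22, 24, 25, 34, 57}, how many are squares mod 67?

4

(17/67) = +1 → QR.
(22/67) = +1 → QR.
(24/67) = +1 → QR.
(25/67) = +1 → QR.
(34/67) = -1 → non-residue.
(57/67) = -1 → non-residue.
Total quadratic residues among the 6: 4.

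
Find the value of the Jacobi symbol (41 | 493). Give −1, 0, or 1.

1

Reciprocity: 41 ≡ 1 and 493 ≡ 1 (mod 4), so (41/493) = +(493/41).
Reduce top mod 41: now compute (1/41).
Reached (1/41) = 1. Collecting the sign flips along the way, the symbol is +1.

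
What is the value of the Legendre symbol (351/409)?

-1

Euler's criterion: (351/409) ≡ 351^204 (mod 409).
351^2 ≡ 92 (mod 409)
351^4 ≡ 284 (mod 409)
351^8 ≡ 83 (mod 409)
351^16 ≡ 345 (mod 409)
351^32 ≡ 6 (mod 409)
351^64 ≡ 36 (mod 409)
351^128 ≡ 69 (mod 409)
351^204 = 351^(128+64+8+4) ≡ 408 (mod 409).
Result is 408 ≡ −1, so (351/409) = −1.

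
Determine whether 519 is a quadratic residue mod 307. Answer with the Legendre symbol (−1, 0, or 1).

1

First reduce: 519 ≡ 212 (mod 307).
Pull out 2^2: since 307 ≡ 3 (mod 8), (2/307) = -1, so (2/307)^2 = +1.
Reciprocity: 53 ≡ 1 and 307 ≡ 3 (mod 4), so (53/307) = +(307/53).
Reduce top mod 53: now compute (42/53).
Pull out 2: since 53 ≡ 5 (mod 8), (2/53) = -1.
Reciprocity: 21 ≡ 1 and 53 ≡ 1 (mod 4), so (21/53) = +(53/21).
Reduce top mod 21: now compute (11/21).
Reciprocity: 11 ≡ 3 and 21 ≡ 1 (mod 4), so (11/21) = +(21/11).
Reduce top mod 11: now compute (10/11).
Pull out 2: since 11 ≡ 3 (mod 8), (2/11) = -1.
Reciprocity: 5 ≡ 1 and 11 ≡ 3 (mod 4), so (5/11) = +(11/5).
Reduce top mod 5: now compute (1/5).
Reached (1/5) = 1. Collecting the sign flips along the way, the symbol is +1.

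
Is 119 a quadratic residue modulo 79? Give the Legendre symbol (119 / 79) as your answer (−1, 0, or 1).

First reduce: 119 ≡ 40 (mod 79).
Pull out 2^3: since 79 ≡ 7 (mod 8), (2/79) = +1, so (2/79)^3 = +1.
Reciprocity: 5 ≡ 1 and 79 ≡ 3 (mod 4), so (5/79) = +(79/5).
Reduce top mod 5: now compute (4/5).
Pull out 2^2: since 5 ≡ 5 (mod 8), (2/5) = -1, so (2/5)^2 = +1.
Reached (1/5) = 1. Collecting the sign flips along the way, the symbol is +1.

1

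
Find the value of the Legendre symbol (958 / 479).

0

First reduce: 958 ≡ 0 (mod 479).
Top reduces to 0: gcd > 1, so the symbol is 0.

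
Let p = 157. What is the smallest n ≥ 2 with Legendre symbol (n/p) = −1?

2

(2/157) = −1, so 2 is the smallest positive non-residue mod 157.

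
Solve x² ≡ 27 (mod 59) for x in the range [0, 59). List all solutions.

26, 33

Since 59 ≡ 3 (mod 4), a square root of 27 is 27^((59+1)/4) = 27^15 mod 59.
Repeated squaring: 27^2≡21, 27^4≡28, 27^8≡17 (mod 59).
27^15 = 27^(8+4+2+1) ≡ 26 (mod 59).
Check: 26² = 676 ≡ 27 (mod 59). The two roots are 26 and 33.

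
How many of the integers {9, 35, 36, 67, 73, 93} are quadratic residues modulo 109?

(9/109) = +1 → QR.
(35/109) = +1 → QR.
(36/109) = +1 → QR.
(67/109) = -1 → non-residue.
(73/109) = +1 → QR.
(93/109) = +1 → QR.
Total quadratic residues among the 6: 5.

5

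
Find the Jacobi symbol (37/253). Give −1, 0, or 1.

Reciprocity: 37 ≡ 1 and 253 ≡ 1 (mod 4), so (37/253) = +(253/37).
Reduce top mod 37: now compute (31/37).
Reciprocity: 31 ≡ 3 and 37 ≡ 1 (mod 4), so (31/37) = +(37/31).
Reduce top mod 31: now compute (6/31).
Pull out 2: since 31 ≡ 7 (mod 8), (2/31) = +1.
Reciprocity: 3 ≡ 3 and 31 ≡ 3 (mod 4), so (3/31) = −(31/3).
Reduce top mod 3: now compute (1/3).
Reached (1/3) = 1. Collecting the sign flips along the way, the symbol is -1.

-1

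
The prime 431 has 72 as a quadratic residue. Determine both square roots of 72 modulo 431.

Since 431 ≡ 3 (mod 4), a square root of 72 is 72^((431+1)/4) = 72^108 mod 431.
Repeated squaring: 72^2≡12, 72^4≡144, 72^8≡48, 72^16≡149, 72^32≡220, 72^64≡128 (mod 431).
72^108 = 72^(64+32+8+4) ≡ 165 (mod 431).
Check: 165² = 27225 ≡ 72 (mod 431). The two roots are 165 and 266.

165, 266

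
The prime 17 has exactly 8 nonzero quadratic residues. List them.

Square k = 1,…,8 (k and 17−k give the same square):
1²=1, 2²=4, 3²=9, 4²=16, 5²≡8, 6²≡2, 7²≡15, 8²≡13 (mod 17).
So the quadratic residues mod 17 are {1, 2, 4, 8, 9, 13, 15, 16}.

1 2 4 8 9 13 15 16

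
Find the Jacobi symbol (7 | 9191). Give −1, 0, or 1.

0

Reciprocity: 7 ≡ 3 and 9191 ≡ 3 (mod 4), so (7/9191) = −(9191/7).
Reduce top mod 7: now compute (0/7).
Top reduces to 0: gcd > 1, so the symbol is 0.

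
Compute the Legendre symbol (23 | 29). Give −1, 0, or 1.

Reciprocity: 23 ≡ 3 and 29 ≡ 1 (mod 4), so (23/29) = +(29/23).
Reduce top mod 23: now compute (6/23).
Pull out 2: since 23 ≡ 7 (mod 8), (2/23) = +1.
Reciprocity: 3 ≡ 3 and 23 ≡ 3 (mod 4), so (3/23) = −(23/3).
Reduce top mod 3: now compute (2/3).
Pull out 2: since 3 ≡ 3 (mod 8), (2/3) = -1.
Reached (1/3) = 1. Collecting the sign flips along the way, the symbol is +1.

1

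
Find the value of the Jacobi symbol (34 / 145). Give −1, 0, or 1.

Pull out 2: since 145 ≡ 1 (mod 8), (2/145) = +1.
Reciprocity: 17 ≡ 1 and 145 ≡ 1 (mod 4), so (17/145) = +(145/17).
Reduce top mod 17: now compute (9/17).
Reciprocity: 9 ≡ 1 and 17 ≡ 1 (mod 4), so (9/17) = +(17/9).
Reduce top mod 9: now compute (8/9).
Pull out 2^3: since 9 ≡ 1 (mod 8), (2/9) = +1, so (2/9)^3 = +1.
Reached (1/9) = 1. Collecting the sign flips along the way, the symbol is +1.

1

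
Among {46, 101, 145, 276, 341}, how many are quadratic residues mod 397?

(46/397) = -1 → non-residue.
(101/397) = -1 → non-residue.
(145/397) = -1 → non-residue.
(276/397) = +1 → QR.
(341/397) = +1 → QR.
Total quadratic residues among the 5: 2.

2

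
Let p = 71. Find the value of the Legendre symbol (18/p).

Euler's criterion: (18/71) ≡ 18^35 (mod 71).
18^2 ≡ 40 (mod 71)
18^4 ≡ 38 (mod 71)
18^8 ≡ 24 (mod 71)
18^16 ≡ 8 (mod 71)
18^32 ≡ 64 (mod 71)
18^35 = 18^(32+2+1) ≡ 1 (mod 71).
Result is 1, so (18/71) = 1.

1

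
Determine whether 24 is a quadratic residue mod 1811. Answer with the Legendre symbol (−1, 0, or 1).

-1

Pull out 2^3: since 1811 ≡ 3 (mod 8), (2/1811) = -1, so (2/1811)^3 = -1.
Reciprocity: 3 ≡ 3 and 1811 ≡ 3 (mod 4), so (3/1811) = −(1811/3).
Reduce top mod 3: now compute (2/3).
Pull out 2: since 3 ≡ 3 (mod 8), (2/3) = -1.
Reached (1/3) = 1. Collecting the sign flips along the way, the symbol is -1.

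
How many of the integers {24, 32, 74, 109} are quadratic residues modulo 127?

2

(24/127) = -1 → non-residue.
(32/127) = +1 → QR.
(74/127) = +1 → QR.
(109/127) = -1 → non-residue.
Total quadratic residues among the 4: 2.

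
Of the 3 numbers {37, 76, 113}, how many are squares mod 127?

3

(37/127) = +1 → QR.
(76/127) = +1 → QR.
(113/127) = +1 → QR.
Total quadratic residues among the 3: 3.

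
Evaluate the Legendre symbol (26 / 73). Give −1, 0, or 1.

-1

Pull out 2: since 73 ≡ 1 (mod 8), (2/73) = +1.
Reciprocity: 13 ≡ 1 and 73 ≡ 1 (mod 4), so (13/73) = +(73/13).
Reduce top mod 13: now compute (8/13).
Pull out 2^3: since 13 ≡ 5 (mod 8), (2/13) = -1, so (2/13)^3 = -1.
Reached (1/13) = 1. Collecting the sign flips along the way, the symbol is -1.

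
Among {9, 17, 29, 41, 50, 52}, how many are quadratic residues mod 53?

4

(9/53) = +1 → QR.
(17/53) = +1 → QR.
(29/53) = +1 → QR.
(41/53) = -1 → non-residue.
(50/53) = -1 → non-residue.
(52/53) = +1 → QR.
Total quadratic residues among the 6: 4.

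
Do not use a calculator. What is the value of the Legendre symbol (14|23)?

-1

Euler's criterion: (14/23) ≡ 14^11 (mod 23).
14^2 ≡ 12 (mod 23)
14^4 ≡ 6 (mod 23)
14^8 ≡ 13 (mod 23)
14^11 = 14^(8+2+1) ≡ 22 (mod 23).
Result is 22 ≡ −1, so (14/23) = −1.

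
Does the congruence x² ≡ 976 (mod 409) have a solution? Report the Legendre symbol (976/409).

-1

First reduce: 976 ≡ 158 (mod 409).
Pull out 2: since 409 ≡ 1 (mod 8), (2/409) = +1.
Reciprocity: 79 ≡ 3 and 409 ≡ 1 (mod 4), so (79/409) = +(409/79).
Reduce top mod 79: now compute (14/79).
Pull out 2: since 79 ≡ 7 (mod 8), (2/79) = +1.
Reciprocity: 7 ≡ 3 and 79 ≡ 3 (mod 4), so (7/79) = −(79/7).
Reduce top mod 7: now compute (2/7).
Pull out 2: since 7 ≡ 7 (mod 8), (2/7) = +1.
Reached (1/7) = 1. Collecting the sign flips along the way, the symbol is -1.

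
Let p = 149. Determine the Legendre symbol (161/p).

First reduce: 161 ≡ 12 (mod 149).
Pull out 2^2: since 149 ≡ 5 (mod 8), (2/149) = -1, so (2/149)^2 = +1.
Reciprocity: 3 ≡ 3 and 149 ≡ 1 (mod 4), so (3/149) = +(149/3).
Reduce top mod 3: now compute (2/3).
Pull out 2: since 3 ≡ 3 (mod 8), (2/3) = -1.
Reached (1/3) = 1. Collecting the sign flips along the way, the symbol is -1.

-1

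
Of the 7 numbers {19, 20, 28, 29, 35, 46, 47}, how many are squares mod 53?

(19/53) = -1 → non-residue.
(20/53) = -1 → non-residue.
(28/53) = +1 → QR.
(29/53) = +1 → QR.
(35/53) = -1 → non-residue.
(46/53) = +1 → QR.
(47/53) = +1 → QR.
Total quadratic residues among the 7: 4.

4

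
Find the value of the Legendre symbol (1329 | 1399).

Reciprocity: 1329 ≡ 1 and 1399 ≡ 3 (mod 4), so (1329/1399) = +(1399/1329).
Reduce top mod 1329: now compute (70/1329).
Pull out 2: since 1329 ≡ 1 (mod 8), (2/1329) = +1.
Reciprocity: 35 ≡ 3 and 1329 ≡ 1 (mod 4), so (35/1329) = +(1329/35).
Reduce top mod 35: now compute (34/35).
Pull out 2: since 35 ≡ 3 (mod 8), (2/35) = -1.
Reciprocity: 17 ≡ 1 and 35 ≡ 3 (mod 4), so (17/35) = +(35/17).
Reduce top mod 17: now compute (1/17).
Reached (1/17) = 1. Collecting the sign flips along the way, the symbol is -1.

-1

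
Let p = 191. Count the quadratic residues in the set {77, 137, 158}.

2

(77/191) = +1 → QR.
(137/191) = -1 → non-residue.
(158/191) = +1 → QR.
Total quadratic residues among the 3: 2.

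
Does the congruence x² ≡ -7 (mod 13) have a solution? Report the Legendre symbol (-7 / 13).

-1

Euler's criterion: (-7/13) ≡ 6^6 (mod 13).
6^2 ≡ 10 (mod 13)
6^4 ≡ 9 (mod 13)
6^6 = 6^(4+2) ≡ 12 (mod 13).
Result is 12 ≡ −1, so (-7/13) = −1.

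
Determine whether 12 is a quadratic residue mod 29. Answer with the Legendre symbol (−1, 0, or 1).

-1

Pull out 2^2: since 29 ≡ 5 (mod 8), (2/29) = -1, so (2/29)^2 = +1.
Reciprocity: 3 ≡ 3 and 29 ≡ 1 (mod 4), so (3/29) = +(29/3).
Reduce top mod 3: now compute (2/3).
Pull out 2: since 3 ≡ 3 (mod 8), (2/3) = -1.
Reached (1/3) = 1. Collecting the sign flips along the way, the symbol is -1.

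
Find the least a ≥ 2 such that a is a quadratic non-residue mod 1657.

5

(2/1657) = +1, so 2 is a residue.
(3/1657) = +1, so 3 is a residue.
(4/1657) = +1, so 4 is a residue.
(5/1657) = −1, so 5 is the smallest positive non-residue mod 1657.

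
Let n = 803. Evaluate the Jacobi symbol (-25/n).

First reduce: -25 ≡ 778 (mod 803).
Pull out 2: since 803 ≡ 3 (mod 8), (2/803) = -1.
Reciprocity: 389 ≡ 1 and 803 ≡ 3 (mod 4), so (389/803) = +(803/389).
Reduce top mod 389: now compute (25/389).
Reciprocity: 25 ≡ 1 and 389 ≡ 1 (mod 4), so (25/389) = +(389/25).
Reduce top mod 25: now compute (14/25).
Pull out 2: since 25 ≡ 1 (mod 8), (2/25) = +1.
Reciprocity: 7 ≡ 3 and 25 ≡ 1 (mod 4), so (7/25) = +(25/7).
Reduce top mod 7: now compute (4/7).
Pull out 2^2: since 7 ≡ 7 (mod 8), (2/7) = +1, so (2/7)^2 = +1.
Reached (1/7) = 1. Collecting the sign flips along the way, the symbol is -1.

-1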